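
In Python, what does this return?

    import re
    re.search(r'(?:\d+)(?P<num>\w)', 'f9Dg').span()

The match spans [1:3] → '9D'.

(1, 3)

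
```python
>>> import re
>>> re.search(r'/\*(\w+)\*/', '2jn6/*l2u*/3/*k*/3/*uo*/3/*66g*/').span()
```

(4, 11)

`search` walks the string left to right and returns the first match it finds.
The match spans [4:11] → '/*l2u*/'.
Captured: group 1 = 'l2u'.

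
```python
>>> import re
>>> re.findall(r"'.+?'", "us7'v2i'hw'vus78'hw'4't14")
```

The `?` after the quantifier makes it lazy — it takes as little as possible before letting the rest of the pattern try.
Since nothing is captured, `findall` lists the 3 matched substrings directly.

["'v2i'", "'vus78'", "'4'"]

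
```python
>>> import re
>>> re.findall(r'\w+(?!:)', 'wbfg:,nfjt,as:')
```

['wbf', 'nfjt', 'a']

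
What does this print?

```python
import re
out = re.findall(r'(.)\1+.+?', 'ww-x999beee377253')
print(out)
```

After group 1 captures some text, `\1` only succeeds where that same text appears again.
Because there's exactly one group, `findall` drops the full match and keeps group 1 from each hit.

['w', '9', 'e', '7']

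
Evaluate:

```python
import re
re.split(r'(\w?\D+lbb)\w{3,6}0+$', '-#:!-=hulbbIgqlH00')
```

['', '-#:!-=hulbb', '']

The pattern matches optionally a word character, then one or more of a non-digit, then the literal 'lbb' (captured); then 3 to 6 of a word character, then one or more of the literal '0'; then anchored at the end.
Matches to split on: at [0:18] → '-#:!-=hulbbIgqlH00'.
The group in the pattern means `split` returns the separators' captures alongside the pieces.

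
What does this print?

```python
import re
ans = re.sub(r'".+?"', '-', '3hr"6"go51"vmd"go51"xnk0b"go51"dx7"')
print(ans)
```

Matches: at [3:6] → '"6"'; at [10:15] → '"vmd"'; at [19:26] → '"xnk0b"'; at [30:35] → '"dx7"'.
`sub` substitutes '-' at each match site.

3hr-go51-go51-go51-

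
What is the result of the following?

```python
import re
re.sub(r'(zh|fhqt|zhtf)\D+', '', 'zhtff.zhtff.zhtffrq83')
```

Every occurrence is swapped for ''.

'83'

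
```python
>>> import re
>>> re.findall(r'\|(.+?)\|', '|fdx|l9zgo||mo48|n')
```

A `+?`/`*?`/`{m,n}?` starts at its minimum and grows only as far as needed for what follows to match.
Matches: at [0:5] match '|fdx|', group 1 = 'fdx'; at [10:17] match '||mo48|', group 1 = '|mo48'.
With a single group, `findall` returns only what that group captured — 2 items.

['fdx', '|mo48']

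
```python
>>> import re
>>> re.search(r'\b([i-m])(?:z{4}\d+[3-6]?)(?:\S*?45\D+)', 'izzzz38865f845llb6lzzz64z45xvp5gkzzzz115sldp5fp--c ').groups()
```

('i',)

This matches a word boundary (`\b`, zero-width); then a character in [i-m] (captured); then exactly 4 of a literal 'z', then one or more of a digit, then optionally a character in [3-6] (non-capturing group); then zero or more of a non-whitespace character (lazy), then the literal '45', then one or more of a non-digit (non-capturing group).
The `?` after the quantifier makes it lazy — it takes as little as possible before letting the rest of the pattern try.
`re.search` scans for the first position where the pattern succeeds.
The match spans [0:17] → 'izzzz38865f845llb'.
Captured: group 1 = 'i'.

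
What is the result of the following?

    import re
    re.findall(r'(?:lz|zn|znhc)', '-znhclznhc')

['zn', 'lz']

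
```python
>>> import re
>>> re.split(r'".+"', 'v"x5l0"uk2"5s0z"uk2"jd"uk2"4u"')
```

Matches to split on: at [1:30] → '"x5l0"uk2"5s0z"uk2"jd"uk2"4u"'.
The string is cut at each match, leaving 2 pieces.

['v', '']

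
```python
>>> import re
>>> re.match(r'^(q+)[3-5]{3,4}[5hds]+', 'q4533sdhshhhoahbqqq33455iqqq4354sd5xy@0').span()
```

`re.match` only tries the pattern at the start of the string.
The match spans [0:12] → 'q4533sdhshhh'.

(0, 12)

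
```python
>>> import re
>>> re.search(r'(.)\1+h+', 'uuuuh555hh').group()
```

'uuuuh'

The backreference `\1` re-matches whatever the first group consumed, character for character.
The match spans [0:5] → 'uuuuh'.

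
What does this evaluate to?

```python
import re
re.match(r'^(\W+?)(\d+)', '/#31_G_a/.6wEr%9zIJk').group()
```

'/#31'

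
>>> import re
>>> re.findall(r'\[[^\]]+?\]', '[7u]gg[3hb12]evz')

['[7u]', '[3hb12]']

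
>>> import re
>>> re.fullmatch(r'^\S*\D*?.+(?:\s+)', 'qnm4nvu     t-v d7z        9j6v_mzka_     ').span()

`fullmatch` succeeds only if the pattern covers the string from start to end.
The match spans [0:42] → 'qnm4nvu     t-v d7z        9j6v_mzka_     '.

(0, 42)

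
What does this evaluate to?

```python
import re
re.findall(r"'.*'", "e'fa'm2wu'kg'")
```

["'fa'm2wu'kg'"]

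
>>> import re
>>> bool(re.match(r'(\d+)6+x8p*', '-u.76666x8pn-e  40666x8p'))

The pattern matches one or more of a digit (captured); then one or more of a literal '6', then the literal 'x8', then zero or more of a literal 'p'.
`re.match` only tries the pattern at the start of the string.
Here the string doesn't start with a match, so the call returns None, and `bool(None)` is False.

False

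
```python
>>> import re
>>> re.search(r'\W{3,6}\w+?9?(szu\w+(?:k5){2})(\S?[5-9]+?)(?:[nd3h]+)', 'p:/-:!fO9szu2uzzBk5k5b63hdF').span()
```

(1, 26)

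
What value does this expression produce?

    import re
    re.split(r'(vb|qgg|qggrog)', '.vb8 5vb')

`re.split` interleaves the captured-group text with the surrounding fragments.

['.', 'vb', '8 5', 'vb', '']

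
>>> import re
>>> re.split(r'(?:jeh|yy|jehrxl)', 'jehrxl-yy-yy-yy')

The regex engine tests alternatives in the order written; an earlier branch that matches wins even if a later one would match more.
The string is cut at each match, leaving 5 pieces.

['', 'rxl-', '-', '-', '']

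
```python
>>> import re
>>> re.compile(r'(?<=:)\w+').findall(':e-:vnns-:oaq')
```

['e', 'vnns', 'oaq']

Because the assertion is zero-width, the text it checks is not consumed and won't appear in the result.
Walking the string: at [1:2] → 'e'; at [4:8] → 'vnns'; at [10:13] → 'oaq'.
`findall` yields the raw match text (3 of them) because the pattern has no groups.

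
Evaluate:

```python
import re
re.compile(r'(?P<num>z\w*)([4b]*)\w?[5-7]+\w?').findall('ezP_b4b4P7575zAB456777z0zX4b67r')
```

The pattern matches a literal 'z', then zero or more of a word character (captured as 'num'); then zero or more of one of [4b] (captured); then optionally a word character; then one or more of a character in [5-7], then optionally a word character.
Scanning left to right: at [1:31] match 'zP_b4b4P7575zAB456777z0zX4b67r', groups = ('zP_b4b4P7575zAB456777z0zX4b6', '').
`findall` packs the 2 group values into a tuple for every match.

[('zP_b4b4P7575zAB456777z0zX4b6', '')]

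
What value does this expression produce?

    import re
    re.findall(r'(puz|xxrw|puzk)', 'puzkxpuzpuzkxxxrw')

Alternation tries branches left to right and keeps the first one that lets the overall match succeed at that position.
One capturing group, so `findall` returns just the captured substring from each match — 4 in all.

['puz', 'puz', 'puz', 'xxrw']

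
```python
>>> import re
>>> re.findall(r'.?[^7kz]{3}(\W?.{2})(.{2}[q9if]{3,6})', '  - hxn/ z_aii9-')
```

This matches optionally any character, then exactly 3 of any character except [7kz]; then optionally a non-word character, then exactly 2 of any character (captured); then exactly 2 of any character, then 3 to 6 of one of [q9if] (captured).
Walking the string: at [3:15] match ' hxn/ z_aii9', groups = ('/ z', '_aii9').
`findall` packs the 2 group values into a tuple for every match.

[('/ z', '_aii9')]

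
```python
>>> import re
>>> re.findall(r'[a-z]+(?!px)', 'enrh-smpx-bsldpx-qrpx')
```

['enrh', 'smpx', 'bsldpx', 'qrpx']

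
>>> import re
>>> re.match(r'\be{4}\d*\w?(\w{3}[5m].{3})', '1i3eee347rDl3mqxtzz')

Pattern: a word boundary (`\b`, zero-width); then exactly 4 of a literal 'e', then zero or more of a digit, then optionally a word character; then exactly 3 of a word character, then one of [5m], then exactly 3 of any character (captured).
`re.match` only tries the pattern at the start of the string.
Here the pattern fails at index 0, so the call returns None.

None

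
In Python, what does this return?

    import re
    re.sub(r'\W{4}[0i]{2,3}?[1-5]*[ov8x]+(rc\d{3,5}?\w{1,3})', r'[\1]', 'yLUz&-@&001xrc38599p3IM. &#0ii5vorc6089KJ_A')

'yLUz[rc38599p]3IM[rc6089KJ]_A'

With the lazy modifier that quantifier settles for the fewest repetitions that let the rest of the pattern succeed (the atoms after it are unaffected and can still be greedy).
Each match is replaced using the text its own group 1 captured.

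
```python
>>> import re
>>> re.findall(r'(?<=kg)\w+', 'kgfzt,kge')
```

Lookahead/lookbehind check context without consuming it, so the matched span excludes the asserted characters.
Scanning left to right: at [2:5] → 'fzt'; at [8:9] → 'e'.
With no groups in the pattern, `findall` gives back each whole match — 2 here.

['fzt', 'e']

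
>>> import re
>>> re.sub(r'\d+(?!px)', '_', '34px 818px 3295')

'_4px _8px _'

A negative assertion filters positions out without eating any characters.
Matches: at [0:1] → '3'; at [5:7] → '81'; at [11:15] → '3295'.
Every occurrence is swapped for '_'.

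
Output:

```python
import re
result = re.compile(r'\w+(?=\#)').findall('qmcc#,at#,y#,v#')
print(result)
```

['qmcc', 'at', 'y', 'v']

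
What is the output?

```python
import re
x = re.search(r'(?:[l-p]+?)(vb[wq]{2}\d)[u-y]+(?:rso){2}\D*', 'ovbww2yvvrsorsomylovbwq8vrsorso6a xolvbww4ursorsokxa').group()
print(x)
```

ovbww2yvvrsorsomylovbwq

The match spans [0:23] → 'ovbww2yvvrsorsomylovbwq'.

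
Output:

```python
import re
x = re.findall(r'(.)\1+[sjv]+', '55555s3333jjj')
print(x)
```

`\1` is not a pattern — it's the concrete string captured by group 1, re-applied verbatim.
Walking the string: at [0:6] match '55555s', group 1 = '5'; at [6:13] match '3333jjj', group 1 = '3'.
Because there's exactly one group, `findall` drops the full match and keeps group 1 from each hit.

['5', '3']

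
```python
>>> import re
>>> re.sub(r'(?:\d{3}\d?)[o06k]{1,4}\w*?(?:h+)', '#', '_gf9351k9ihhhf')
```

Every occurrence is swapped for '#'.

'_gf#f'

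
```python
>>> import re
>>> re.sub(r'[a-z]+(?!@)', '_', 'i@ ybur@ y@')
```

The negative lookaround is zero-width — it rules out positions where the adjacent text would match, without consuming anything.
`sub` substitutes '_' at each match site.

'i@ _r@ y@'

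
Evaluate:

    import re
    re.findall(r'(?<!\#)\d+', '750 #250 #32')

A negative assertion filters positions out without eating any characters.
Since nothing is captured, `findall` lists the 3 matched substrings directly.

['750', '50', '2']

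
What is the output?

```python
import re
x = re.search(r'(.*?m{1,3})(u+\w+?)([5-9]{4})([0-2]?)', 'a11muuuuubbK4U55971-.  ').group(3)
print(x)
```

Pattern: zero or more of any character (lazy), then 1 to 3 of a literal 'm' (captured); then one or more of the literal 'u', then one or more of a word character (lazy) (captured); then exactly 4 of a character in [5-9] (captured); then optionally a character in [0-2] (captured).
`re.search` scans for the first position where the pattern succeeds.
The match spans [0:19] → 'a11muuuuubbK4U55971'.
Captured: group 1 = 'a11m', group 2 = 'uuuuubbK4U', group 3 = '5597', group 4 = '1'.

5597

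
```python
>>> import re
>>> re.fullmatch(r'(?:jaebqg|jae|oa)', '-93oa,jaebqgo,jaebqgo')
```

None

`fullmatch` succeeds only if the pattern covers the string from start to end.
Here the pattern can't cover the whole string, so the call returns None.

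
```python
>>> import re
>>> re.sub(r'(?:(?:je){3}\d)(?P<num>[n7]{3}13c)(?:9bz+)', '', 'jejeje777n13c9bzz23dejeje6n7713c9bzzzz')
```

'23dejeje6n7713c9bzzzz'

Pattern: the literal 'je' repeated 3 times, then a digit (non-capturing group); then exactly 3 of one of [n7], then the literal '13c' (captured as 'num'); then the literal '9b', then one or more of the literal 'z' (non-capturing group).
Matches: at [0:17] → 'jejeje777n13c9bzz'.
`sub` substitutes '' at each match site.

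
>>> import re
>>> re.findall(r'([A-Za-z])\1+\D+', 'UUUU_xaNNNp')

`\1` is not a pattern — it's the concrete string captured by group 1, re-applied verbatim.
Walking the string: at [0:11] match 'UUUU_xaNNNp', group 1 = 'U'.
`findall` collects group 1 from the one match (1 total).

['U']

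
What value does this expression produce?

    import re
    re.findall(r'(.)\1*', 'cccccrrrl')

['c', 'r', 'l']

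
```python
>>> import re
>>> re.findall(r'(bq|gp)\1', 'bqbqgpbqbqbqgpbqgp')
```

`\1` is not a pattern — it's the concrete string captured by group 1, re-applied verbatim.
One capturing group, so `findall` returns just the captured substring from each match — 2 in all.

['bq', 'bq']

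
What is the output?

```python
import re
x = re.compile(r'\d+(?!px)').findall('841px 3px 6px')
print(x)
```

The negative lookaround is zero-width — it rules out positions where the adjacent text would match, without consuming anything.
With no groups in the pattern, `findall` gives back each whole match — 1 here.

['84']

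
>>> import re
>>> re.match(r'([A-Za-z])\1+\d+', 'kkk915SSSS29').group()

`\1` has to match the exact text group 1 already captured.
`match` is anchored at position 0; if the pattern doesn't fit there, it returns None.
The match spans [0:6] → 'kkk915'.
Captured: group 1 = 'k'.

'kkk915'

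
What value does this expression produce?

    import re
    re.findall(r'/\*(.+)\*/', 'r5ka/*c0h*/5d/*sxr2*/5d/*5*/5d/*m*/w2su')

['c0h*/5d/*sxr2*/5d/*5*/5d/*m']

Scanning left to right: at [4:35] match '/*c0h*/5d/*sxr2*/5d/*5*/5d/*m*/', group 1 = 'c0h*/5d/*sxr2*/5d/*5*/5d/*m'.
With a single group, `findall` returns only what that group captured — 1 item.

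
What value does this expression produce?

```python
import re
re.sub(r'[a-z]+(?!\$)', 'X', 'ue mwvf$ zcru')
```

A negative assertion filters positions out without eating any characters.
Matches: at [0:2] → 'ue'; at [3:6] → 'mwv'; at [9:13] → 'zcru'.
Every occurrence is swapped for 'X'.

'X Xf$ X'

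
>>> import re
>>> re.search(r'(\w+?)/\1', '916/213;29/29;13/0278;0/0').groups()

('29',)

The match spans [8:13] → '29/29'.
Captured: group 1 = '29'.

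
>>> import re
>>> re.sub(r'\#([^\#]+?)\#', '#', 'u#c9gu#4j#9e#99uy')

Each match is replaced by '#'.

'u#4j#99uy'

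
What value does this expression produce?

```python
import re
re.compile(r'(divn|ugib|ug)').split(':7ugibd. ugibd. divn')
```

Alternation isn't longest-match — the leftmost alternative that fits at this position is chosen.
With a capturing group present, the delimiter's captured portion is kept in the result list.

[':7', 'ugib', 'd. ', 'ugib', 'd. ', 'divn', '']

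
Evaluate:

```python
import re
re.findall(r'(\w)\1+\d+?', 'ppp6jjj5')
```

After group 1 captures some text, `\1` only succeeds where that same text appears again.
Scanning left to right: at [0:4] match 'ppp6', group 1 = 'p'; at [4:8] match 'jjj5', group 1 = 'j'.
`findall` collects group 1 from each match (2 total).

['p', 'j']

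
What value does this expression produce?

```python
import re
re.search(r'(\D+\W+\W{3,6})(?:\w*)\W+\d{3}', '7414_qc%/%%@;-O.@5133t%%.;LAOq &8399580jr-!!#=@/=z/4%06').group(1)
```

Pattern: one or more of a non-digit, then one or more of a non-word character, then 3 to 6 of a non-word character (captured); then zero or more of a word character (non-capturing group); then one or more of a non-word character, then exactly 3 of a digit.
`re.search` tries every starting position until one works.
The match spans [4:20] → '_qc%/%%@;-O.@513'.
Captured: group 1 = '_qc%/%%@;-'.

'_qc%/%%@;-'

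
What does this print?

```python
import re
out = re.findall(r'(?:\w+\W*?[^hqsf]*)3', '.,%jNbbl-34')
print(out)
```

This matches one or more of a word character, then zero or more of a non-word character (lazy), then zero or more of any character except [hqsf] (non-capturing group); then a literal '3'.
Since nothing is captured, `findall` lists the 1 matched substring directly.

['jNbbl-3']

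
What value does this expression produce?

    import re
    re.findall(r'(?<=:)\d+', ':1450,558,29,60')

Lookahead/lookbehind check context without consuming it, so the matched span excludes the asserted characters.
Matches: at [1:5] → '1450'.
`findall` yields the raw match text (1 of them) because the pattern has no groups.

['1450']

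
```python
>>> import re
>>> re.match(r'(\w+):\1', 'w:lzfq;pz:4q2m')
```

None

With `match`, the pattern is implicitly anchored at the beginning.
Here the string doesn't start with a match, so the call returns None.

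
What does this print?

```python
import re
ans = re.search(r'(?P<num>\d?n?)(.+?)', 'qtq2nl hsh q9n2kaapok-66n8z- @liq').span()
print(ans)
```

(0, 1)

The `?` after the quantifier makes it lazy — it takes as little as possible before letting the rest of the pattern try.
The match spans [0:1] → 'q'.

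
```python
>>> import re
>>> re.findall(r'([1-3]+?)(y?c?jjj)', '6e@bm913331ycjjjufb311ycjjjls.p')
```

[('13331', 'ycjjj'), ('311', 'ycjjj')]

`findall` packs the 2 group values into a tuple for every match.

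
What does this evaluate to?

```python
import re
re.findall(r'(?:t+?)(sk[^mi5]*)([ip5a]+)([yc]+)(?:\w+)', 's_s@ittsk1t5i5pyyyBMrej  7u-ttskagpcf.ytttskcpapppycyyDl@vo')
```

[('sk1t', '5i5p', 'yyy'), ('skagpcf.ytttskcpapp', 'p', 'ycyy')]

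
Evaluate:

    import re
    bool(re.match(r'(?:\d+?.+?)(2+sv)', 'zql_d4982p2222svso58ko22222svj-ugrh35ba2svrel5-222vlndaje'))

False

With `match`, the pattern is implicitly anchored at the beginning.
Here the string doesn't start with a match, so the call returns None, and `bool(None)` is False.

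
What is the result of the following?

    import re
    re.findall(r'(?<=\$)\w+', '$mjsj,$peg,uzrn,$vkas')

Because the assertion is zero-width, the text it checks is not consumed and won't appear in the result.
Scanning left to right: at [1:5] → 'mjsj'; at [7:10] → 'peg'; at [17:21] → 'vkas'.
No capturing groups, so `findall` returns the 3 full match strings.

['mjsj', 'peg', 'vkas']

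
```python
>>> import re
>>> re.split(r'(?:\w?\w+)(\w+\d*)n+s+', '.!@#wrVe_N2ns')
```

['.!@#', '2', '']

This matches optionally a word character, then one or more of a word character (non-capturing group); then one or more of a word character, then zero or more of a digit (captured); then one or more of the literal 'n', then one or more of the literal 's'.
With a capturing group present, the delimiter's captured portion is kept in the result list.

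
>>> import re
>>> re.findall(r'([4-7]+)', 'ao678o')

['67']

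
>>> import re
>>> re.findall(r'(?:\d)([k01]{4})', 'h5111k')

['111k']

This matches a digit (non-capturing group); then exactly 4 of one of [k01] (captured).
Walking the string: at [1:6] match '5111k', group 1 = '111k'.
One capturing group, so `findall` returns just the captured substring from the one match — 1 in all.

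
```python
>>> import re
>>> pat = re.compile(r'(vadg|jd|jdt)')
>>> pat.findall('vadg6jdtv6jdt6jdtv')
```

['vadg', 'jd', 'jd', 'jd']

`|` is ordered: at each position the engine commits to the first alternative that works.
Matches: at [0:4] match 'vadg', group 1 = 'vadg'; at [5:7] match 'jd', group 1 = 'jd'; at [10:12] match 'jd', group 1 = 'jd'; at [14:16] match 'jd', group 1 = 'jd'.
With a single group, `findall` returns only what that group captured — 4 items.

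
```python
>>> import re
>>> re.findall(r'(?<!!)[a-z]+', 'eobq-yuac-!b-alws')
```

['eobq', 'yuac', 'alws']

Because the assertion is negative and zero-width, positions next to the forbidden text are skipped.
Scanning left to right: at [0:4] → 'eobq'; at [5:9] → 'yuac'; at [13:17] → 'alws'.
Since nothing is captured, `findall` lists the 3 matched substrings directly.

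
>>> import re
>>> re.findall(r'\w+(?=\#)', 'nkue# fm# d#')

['nkue', 'fm', 'd']

The positive lookaround only admits positions where the adjacent text matches; those characters stay outside the span.
Scanning left to right: at [0:4] → 'nkue'; at [6:8] → 'fm'; at [10:11] → 'd'.
`findall` yields the raw match text (3 of them) because the pattern has no groups.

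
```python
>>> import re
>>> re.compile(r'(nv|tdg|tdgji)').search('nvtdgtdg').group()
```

The match spans [0:2] → 'nv'.

'nv'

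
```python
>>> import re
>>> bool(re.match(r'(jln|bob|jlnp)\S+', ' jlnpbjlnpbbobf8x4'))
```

False

`re.match` only tries the pattern at the start of the string.
Here the pattern fails at index 0, so the call returns None, and `bool(None)` is False.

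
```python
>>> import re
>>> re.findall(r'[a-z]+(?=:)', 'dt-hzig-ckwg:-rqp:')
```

['ckwg', 'rqp']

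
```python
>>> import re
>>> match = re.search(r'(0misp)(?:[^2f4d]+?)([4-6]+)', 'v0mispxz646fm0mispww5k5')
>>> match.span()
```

The pattern matches the literal '0m', then the literal 'isp' (captured); then one or more of any character except [2f4d] (lazy) (non-capturing group); then one or more of a character in [4-6] (captured).
`re.search` tries every starting position until one works.
The match spans [1:11] → '0mispxz646'.
Captured: group 1 = '0misp', group 2 = '646'.

(1, 11)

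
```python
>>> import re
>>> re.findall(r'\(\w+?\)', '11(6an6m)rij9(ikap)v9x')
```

['(6an6m)', '(ikap)']

Walking the string: at [2:9] → '(6an6m)'; at [13:19] → '(ikap)'.
No capturing groups, so `findall` returns the 2 full match strings.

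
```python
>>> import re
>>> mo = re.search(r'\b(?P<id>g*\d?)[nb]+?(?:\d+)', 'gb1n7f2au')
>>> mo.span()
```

(0, 3)

The match spans [0:3] → 'gb1'.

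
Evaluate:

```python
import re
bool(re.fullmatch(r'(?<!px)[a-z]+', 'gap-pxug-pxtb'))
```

False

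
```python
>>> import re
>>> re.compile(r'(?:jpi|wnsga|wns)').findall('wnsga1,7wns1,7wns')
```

Branches in `(...|...)` are attempted left-to-right; the first branch that allows the whole pattern to succeed is taken.
With no groups in the pattern, `findall` gives back each whole match — 3 here.

['wnsga', 'wns', 'wns']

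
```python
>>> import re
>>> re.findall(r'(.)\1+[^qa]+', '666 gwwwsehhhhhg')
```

['6']

After group 1 captures some text, `\1` only succeeds where that same text appears again.
Walking the string: at [0:16] match '666 gwwwsehhhhhg', group 1 = '6'.
With a single group, `findall` returns only what that group captured — 1 item.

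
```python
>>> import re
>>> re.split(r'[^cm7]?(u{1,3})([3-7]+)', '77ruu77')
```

['77', 'uu', '77', '']

Pattern: optionally any character except [cm7]; then 1 to 3 of a literal 'u' (captured); then one or more of a character in [3-7] (captured).
Matches to split on: at [2:7] → 'ruu77'.
The group in the pattern means `split` returns the separators' captures alongside the pieces.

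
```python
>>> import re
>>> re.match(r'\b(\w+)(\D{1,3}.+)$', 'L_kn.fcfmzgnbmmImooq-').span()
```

(0, 21)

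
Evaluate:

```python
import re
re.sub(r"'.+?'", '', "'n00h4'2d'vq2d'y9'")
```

"2dy9'"

Matches: at [0:7] → "'n00h4'"; at [9:15] → "'vq2d'".
Each match is replaced by ''.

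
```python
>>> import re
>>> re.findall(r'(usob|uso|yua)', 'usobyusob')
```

['usob', 'usob']

Alternation tries branches left to right and keeps the first one that lets the overall match succeed at that position.
With a single group, `findall` returns only what that group captured — 2 items.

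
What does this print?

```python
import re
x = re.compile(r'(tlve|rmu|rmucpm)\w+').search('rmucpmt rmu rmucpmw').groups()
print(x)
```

Alternation isn't longest-match — the leftmost alternative that fits at this position is chosen.
`re.search` tries every starting position until one works.
The match spans [0:7] → 'rmucpmt'.
Captured: group 1 = 'rmu'.

('rmu',)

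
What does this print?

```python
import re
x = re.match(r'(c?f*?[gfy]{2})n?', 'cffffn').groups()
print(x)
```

The match spans [0:3] → 'cff'.
Captured: group 1 = 'cff'.

('cff',)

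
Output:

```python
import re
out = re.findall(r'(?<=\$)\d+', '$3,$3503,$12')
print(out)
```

['3', '3503', '12']

The lookaround is zero-width — it requires the adjacent text to match without consuming it, so the asserted text isn't part of the match.
Walking the string: at [1:2] → '3'; at [4:8] → '3503'; at [10:12] → '12'.
Since nothing is captured, `findall` lists the 3 matched substrings directly.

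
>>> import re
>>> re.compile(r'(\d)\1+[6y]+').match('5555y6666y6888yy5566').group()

'5555y6666y6'

With `match`, the pattern is implicitly anchored at the beginning.
The match spans [0:11] → '5555y6666y6'.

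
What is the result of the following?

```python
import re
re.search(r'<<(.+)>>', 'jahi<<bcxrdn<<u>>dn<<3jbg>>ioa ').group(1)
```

'bcxrdn<<u>>dn<<3jbg'

`re.search` tries every starting position until one works.
The match spans [4:27] → '<<bcxrdn<<u>>dn<<3jbg>>'.
Captured: group 1 = 'bcxrdn<<u>>dn<<3jbg'.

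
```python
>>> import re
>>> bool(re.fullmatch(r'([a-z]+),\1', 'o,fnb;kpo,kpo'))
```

`re.fullmatch` requires the pattern to consume the entire string.
Here there's no way to consume every character, so the call returns None, and `bool(None)` is False.

False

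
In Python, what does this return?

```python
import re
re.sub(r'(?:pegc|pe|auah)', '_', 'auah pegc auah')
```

'_ _ _'

Alternation tries branches left to right and keeps the first one that lets the overall match succeed at that position.
Every occurrence is swapped for '_'.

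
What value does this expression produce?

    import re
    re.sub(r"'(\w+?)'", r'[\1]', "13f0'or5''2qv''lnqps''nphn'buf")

'13f0[or5][2qv][lnqps][nphn]buf'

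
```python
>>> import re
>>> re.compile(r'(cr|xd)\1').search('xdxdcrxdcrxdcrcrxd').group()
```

A backreference is literal: `\1` must see the identical characters the first group matched.
The match spans [0:4] → 'xdxd'.

'xdxd'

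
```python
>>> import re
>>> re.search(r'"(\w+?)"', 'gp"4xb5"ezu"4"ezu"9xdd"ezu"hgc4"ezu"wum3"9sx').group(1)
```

'4xb5'

Unlike `match`, `search` isn't anchored — it looks for the pattern anywhere in the string.
The match spans [2:8] → '"4xb5"'.
Captured: group 1 = '4xb5'.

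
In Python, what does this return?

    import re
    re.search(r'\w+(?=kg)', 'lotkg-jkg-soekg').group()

The lookaround is zero-width — it requires the adjacent text to match without consuming it, so the asserted text isn't part of the match.
`re.search` scans for the first position where the pattern succeeds.
The match spans [0:3] → 'lot'.

'lot'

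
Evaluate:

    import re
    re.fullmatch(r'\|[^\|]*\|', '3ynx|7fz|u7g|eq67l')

None

`fullmatch` succeeds only if the pattern covers the string from start to end.
Here there's no way to consume every character, so the call returns None.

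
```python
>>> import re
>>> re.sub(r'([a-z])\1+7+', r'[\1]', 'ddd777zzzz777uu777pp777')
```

A backreference is literal: `\1` must see the identical characters the first group matched.
Matches: at [0:6] → 'ddd777'; at [6:13] → 'zzzz777'; at [13:18] → 'uu777'; at [18:23] → 'pp777'.
Each match is replaced using the text its own group 1 captured.

'[d][z][u][p]'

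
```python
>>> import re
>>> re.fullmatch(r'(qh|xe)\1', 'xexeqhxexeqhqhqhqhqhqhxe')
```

After group 1 captures some text, `\1` only succeeds where that same text appears again.
`fullmatch` succeeds only if the pattern covers the string from start to end.
Here there's no way to consume every character, so the call returns None.

None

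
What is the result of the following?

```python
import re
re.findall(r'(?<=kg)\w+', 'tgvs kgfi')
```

The lookaround is zero-width — it requires the adjacent text to match without consuming it, so the asserted text isn't part of the match.
Since nothing is captured, `findall` lists the 1 matched substring directly.

['fi']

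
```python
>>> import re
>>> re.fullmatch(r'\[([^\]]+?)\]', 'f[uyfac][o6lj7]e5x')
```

None

`re.fullmatch` requires the pattern to consume the entire string.
Here the pattern can't cover the whole string, so the call returns None.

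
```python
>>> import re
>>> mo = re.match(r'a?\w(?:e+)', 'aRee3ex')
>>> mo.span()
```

`match` is anchored at position 0; if the pattern doesn't fit there, it returns None.
The match spans [0:4] → 'aRee'.

(0, 4)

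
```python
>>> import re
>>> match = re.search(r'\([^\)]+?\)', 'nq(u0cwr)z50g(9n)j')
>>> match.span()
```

Unlike `match`, `search` isn't anchored — it looks for the pattern anywhere in the string.
The match spans [2:9] → '(u0cwr)'.

(2, 9)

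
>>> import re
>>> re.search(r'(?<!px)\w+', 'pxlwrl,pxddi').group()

The negative lookahead/lookbehind blocks any match where the forbidden context is present.
`search` walks the string left to right and returns the first match it finds.
The match spans [0:6] → 'pxlwrl'.

'pxlwrl'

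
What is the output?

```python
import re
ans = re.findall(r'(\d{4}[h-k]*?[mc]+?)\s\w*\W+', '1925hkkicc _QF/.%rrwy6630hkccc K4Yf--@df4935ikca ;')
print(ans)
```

['1925hkkicc', '6630hkccc']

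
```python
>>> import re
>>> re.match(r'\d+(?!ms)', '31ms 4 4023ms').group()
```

'3'

The negative lookahead/lookbehind blocks any match where the forbidden context is present.
With `match`, the pattern is implicitly anchored at the beginning.
The match spans [0:1] → '3'.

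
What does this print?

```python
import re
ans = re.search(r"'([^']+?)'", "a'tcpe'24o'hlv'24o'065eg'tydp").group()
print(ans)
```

'tcpe'

Unlike `match`, `search` isn't anchored — it looks for the pattern anywhere in the string.
The match spans [1:7] → "'tcpe'".
Captured: group 1 = 'tcpe'.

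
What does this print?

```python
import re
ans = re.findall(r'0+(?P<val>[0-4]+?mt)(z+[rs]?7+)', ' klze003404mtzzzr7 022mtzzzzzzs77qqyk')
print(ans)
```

The pattern matches one or more of a literal '0'; then one or more of a character in [0-4] (lazy), then the literal 'mt' (captured as 'val'); then one or more of a literal 'z', then optionally one of [rs], then one or more of a literal '7' (captured).
Matches: at [5:18] match '003404mtzzzr7', groups = ('3404mt', 'zzzr7'); at [19:33] match '022mtzzzzzzs77', groups = ('22mt', 'zzzzzzs77').
2 groups means each result is a tuple of 2 captured strings — 2 here.

[('3404mt', 'zzzr7'), ('22mt', 'zzzzzzs77')]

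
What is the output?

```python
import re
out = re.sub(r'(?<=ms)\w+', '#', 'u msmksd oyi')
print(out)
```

Because the assertion is zero-width, the text it checks is not consumed and won't appear in the result.
Each match is replaced by '#'.

u ms# oyi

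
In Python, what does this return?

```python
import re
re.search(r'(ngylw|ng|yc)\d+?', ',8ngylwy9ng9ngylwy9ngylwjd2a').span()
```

(9, 12)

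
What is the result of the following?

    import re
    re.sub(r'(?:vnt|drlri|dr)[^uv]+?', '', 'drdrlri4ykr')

Matches: at [0:3] → 'drd'.
Every occurrence is swapped for ''.

'rlri4ykr'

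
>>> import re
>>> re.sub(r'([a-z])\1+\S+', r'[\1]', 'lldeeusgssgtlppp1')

'[l]'

`\1` is not a pattern — it's the concrete string captured by group 1, re-applied verbatim.
Each match is replaced using the text its own group 1 captured.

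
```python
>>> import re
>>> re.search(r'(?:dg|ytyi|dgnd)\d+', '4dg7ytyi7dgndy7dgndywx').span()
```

Unlike `match`, `search` isn't anchored — it looks for the pattern anywhere in the string.
The match spans [1:4] → 'dg7'.

(1, 4)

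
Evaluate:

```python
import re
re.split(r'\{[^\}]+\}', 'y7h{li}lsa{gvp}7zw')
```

`split` removes every match and returns the 3 fragments in between.

['y7h', 'lsa', '7zw']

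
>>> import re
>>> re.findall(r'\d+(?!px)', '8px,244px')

`(?!…)`/`(?<!…)` only lets a position through if the neighbouring text does NOT match; no characters are consumed.
Walking the string: at [4:6] → '24'.
Since nothing is captured, `findall` lists the 1 matched substring directly.

['24']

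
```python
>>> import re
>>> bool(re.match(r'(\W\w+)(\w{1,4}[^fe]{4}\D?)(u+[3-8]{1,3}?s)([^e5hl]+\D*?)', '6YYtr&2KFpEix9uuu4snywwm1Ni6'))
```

False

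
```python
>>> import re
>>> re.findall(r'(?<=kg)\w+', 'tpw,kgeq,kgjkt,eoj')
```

Lookahead/lookbehind check context without consuming it, so the matched span excludes the asserted characters.
Matches: at [6:8] → 'eq'; at [11:14] → 'jkt'.
No capturing groups, so `findall` returns the 2 full match strings.

['eq', 'jkt']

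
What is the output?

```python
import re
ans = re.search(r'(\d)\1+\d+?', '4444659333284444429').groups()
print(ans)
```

After group 1 captures some text, `\1` only succeeds where that same text appears again.
`search` walks the string left to right and returns the first match it finds.
The match spans [0:5] → '44446'.
Captured: group 1 = '4'.

('4',)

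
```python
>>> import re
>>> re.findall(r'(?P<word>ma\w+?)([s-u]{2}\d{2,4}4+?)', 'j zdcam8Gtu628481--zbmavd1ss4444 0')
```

[('mavd1', 'ss4444')]

This matches the literal 'ma', then one or more of a word character (lazy) (captured as 'word'); then exactly 2 of a character in [s-u], then 2 to 4 of a digit, then one or more of the literal '4' (lazy) (captured).
Walking the string: at [21:32] match 'mavd1ss4444', groups = ('mavd1', 'ss4444').
2 groups means the one result is a tuple of 2 captured strings — 1 here.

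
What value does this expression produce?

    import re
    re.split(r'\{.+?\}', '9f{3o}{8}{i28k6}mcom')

Each match becomes a cut point; 4 segments remain.

['9f', '', '', 'mcom']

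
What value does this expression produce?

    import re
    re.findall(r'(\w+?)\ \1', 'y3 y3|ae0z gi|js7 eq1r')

After group 1 captures some text, `\1` only succeeds where that same text appears again.
Scanning left to right: at [0:5] match 'y3 y3', group 1 = 'y3'.
With a single group, `findall` returns only what that group captured — 1 item.

['y3']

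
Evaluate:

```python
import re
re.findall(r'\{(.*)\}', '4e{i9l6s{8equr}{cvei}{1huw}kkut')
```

`findall` collects group 1 from the one match (1 total).

['i9l6s{8equr}{cvei}{1huw']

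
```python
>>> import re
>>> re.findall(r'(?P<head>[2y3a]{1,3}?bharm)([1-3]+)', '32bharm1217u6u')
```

[('32bharm', '121')]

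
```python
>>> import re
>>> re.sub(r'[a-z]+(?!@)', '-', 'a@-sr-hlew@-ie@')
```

A negative assertion filters positions out without eating any characters.
Each match is replaced by '-'.

'a@----w@--e@'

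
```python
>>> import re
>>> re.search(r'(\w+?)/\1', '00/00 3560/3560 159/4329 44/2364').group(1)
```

'00'

`\1` is not a pattern — it's the concrete string captured by group 1, re-applied verbatim.
`search` walks the string left to right and returns the first match it finds.
The match spans [0:5] → '00/00'.
Captured: group 1 = '00'.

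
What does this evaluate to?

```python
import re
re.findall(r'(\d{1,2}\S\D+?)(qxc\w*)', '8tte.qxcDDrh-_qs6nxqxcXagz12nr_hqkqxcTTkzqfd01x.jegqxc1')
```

[('8tte.', 'qxcDDrh'), ('6nx', 'qxcXagz12nr_hqkqxcTTkzqfd01x')]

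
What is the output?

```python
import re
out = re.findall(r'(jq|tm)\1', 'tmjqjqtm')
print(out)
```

`\1` is not a pattern — it's the concrete string captured by group 1, re-applied verbatim.
With a single group, `findall` returns only what that group captured — 1 item.

['jq']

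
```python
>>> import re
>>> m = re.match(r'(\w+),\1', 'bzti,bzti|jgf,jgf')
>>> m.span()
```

(0, 9)

`re.match` won't scan ahead — the pattern has to work from the very first character.
The match spans [0:9] → 'bzti,bzti'.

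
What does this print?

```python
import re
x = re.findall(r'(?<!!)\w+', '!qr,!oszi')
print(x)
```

['r', 'szi']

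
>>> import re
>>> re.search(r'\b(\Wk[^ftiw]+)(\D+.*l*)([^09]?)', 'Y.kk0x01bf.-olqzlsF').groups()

The match spans [1:19] → '.kk0x01bf.-olqzlsF'.
Captured: group 1 = '.kk0x01b', group 2 = 'f.-olqzlsF', group 3 = ''.

('.kk0x01b', 'f.-olqzlsF', '')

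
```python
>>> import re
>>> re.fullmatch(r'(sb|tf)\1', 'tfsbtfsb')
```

The backreference `\1` re-matches whatever the first group consumed, character for character.
For `fullmatch`, every character of the input must be accounted for by the pattern.
Here there's no way to consume every character, so the call returns None.

None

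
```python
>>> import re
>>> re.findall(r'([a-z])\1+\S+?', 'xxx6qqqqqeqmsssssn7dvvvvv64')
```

['x', 'q', 's', 'v']

`\1` is not a pattern — it's the concrete string captured by group 1, re-applied verbatim.
Scanning left to right: at [0:4] match 'xxx6', group 1 = 'x'; at [4:10] match 'qqqqqe', group 1 = 'q'; at [12:18] match 'sssssn', group 1 = 's'; at [20:26] match 'vvvvv6', group 1 = 'v'.
`findall` collects group 1 from each match (4 total).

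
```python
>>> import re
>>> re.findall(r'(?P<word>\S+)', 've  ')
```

This matches one or more of a non-whitespace character (captured as 'word').
Scanning left to right: at [0:2] match 've', group 1 = 've'.
Because there's exactly one group, `findall` drops the full match and keeps group 1 from the one hit.

['ve']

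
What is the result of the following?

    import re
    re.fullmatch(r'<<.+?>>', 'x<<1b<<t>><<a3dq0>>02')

None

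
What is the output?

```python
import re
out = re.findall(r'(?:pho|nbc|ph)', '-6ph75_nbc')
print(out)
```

['ph', 'nbc']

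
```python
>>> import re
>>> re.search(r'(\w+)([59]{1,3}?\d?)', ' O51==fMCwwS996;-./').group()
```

The pattern matches one or more of a word character (captured); then 1 to 3 of one of [59] (lazy), then optionally a digit (captured).
Unlike `match`, `search` isn't anchored — it looks for the pattern anywhere in the string.
The match spans [1:4] → 'O51'.
Captured: group 1 = 'O', group 2 = '51'.

'O51'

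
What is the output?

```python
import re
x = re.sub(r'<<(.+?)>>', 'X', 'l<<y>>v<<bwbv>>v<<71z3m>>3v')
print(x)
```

With the lazy modifier that quantifier settles for the fewest repetitions that let the rest of the pattern succeed (the atoms after it are unaffected and can still be greedy).
Matches: at [1:6] → '<<y>>'; at [7:15] → '<<bwbv>>'; at [16:25] → '<<71z3m>>'.
`sub` substitutes 'X' at each match site.

lXvXvX3v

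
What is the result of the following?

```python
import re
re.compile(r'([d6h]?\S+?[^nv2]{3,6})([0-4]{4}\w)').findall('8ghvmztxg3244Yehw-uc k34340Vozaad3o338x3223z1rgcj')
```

With the lazy modifier that quantifier settles for the fewest repetitions that let the rest of the pattern succeed (the atoms after it are unaffected and can still be greedy).
2 groups means each result is a tuple of 2 captured strings — 3 here.

[('8ghvmztxg', '3244Y'), ('ehw-uc k', '34340'), ('Vozaad3o338x', '3223z')]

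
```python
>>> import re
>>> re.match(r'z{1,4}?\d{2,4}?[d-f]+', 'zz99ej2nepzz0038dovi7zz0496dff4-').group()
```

'zz99e'

The pattern matches 1 to 4 of the literal 'z' (lazy), then 2 to 4 of a digit (lazy); then one or more of a character in [d-f].
With `match`, the pattern is implicitly anchored at the beginning.
The match spans [0:5] → 'zz99e'.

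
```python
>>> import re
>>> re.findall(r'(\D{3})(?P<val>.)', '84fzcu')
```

[('fzc', 'u')]

Pattern: exactly 3 of a non-digit (captured); then any character (captured as 'val').
Multiple groups make `findall` return tuples — one 2-tuple for the one match.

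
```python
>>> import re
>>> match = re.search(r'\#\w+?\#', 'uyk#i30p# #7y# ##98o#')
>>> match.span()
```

(3, 9)

`search` walks the string left to right and returns the first match it finds.
The match spans [3:9] → '#i30p#'.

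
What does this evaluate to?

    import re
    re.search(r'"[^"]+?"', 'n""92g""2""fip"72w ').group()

'"92g"'

`re.search` tries every starting position until one works.
The match spans [2:7] → '"92g"'.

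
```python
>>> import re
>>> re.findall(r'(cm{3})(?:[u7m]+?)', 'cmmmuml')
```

['cmmm']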